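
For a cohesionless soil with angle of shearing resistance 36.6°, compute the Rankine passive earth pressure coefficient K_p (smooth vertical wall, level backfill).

3.95

K_p = (1 + sin φ)/(1 − sin φ) = tan²(45° + 36.6°/2) = 3.953.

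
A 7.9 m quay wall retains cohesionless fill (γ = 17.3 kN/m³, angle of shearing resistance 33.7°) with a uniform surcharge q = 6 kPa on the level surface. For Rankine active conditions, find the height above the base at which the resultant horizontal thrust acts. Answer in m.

K_a = 0.2863.
Triangular part P₁ = ½K_aγH² = 154.6 at H/3 = 2.633 m; rectangular part P₂ = K_a q H = 13.57 at H/2 = 3.950 m.
ȳ = (P₁·2.633 + P₂·3.950)/(P₁+P₂) = 2.740 m.

2.74 m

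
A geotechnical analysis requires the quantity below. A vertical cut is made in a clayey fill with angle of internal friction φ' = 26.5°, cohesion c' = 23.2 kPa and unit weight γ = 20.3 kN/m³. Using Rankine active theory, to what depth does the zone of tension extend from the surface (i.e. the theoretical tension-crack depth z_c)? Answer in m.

3.69 m

K_a = tan²(45° − 26.5°/2) = 0.3829; √K_a = 0.6188.
The active pressure is zero where K_a γ z = 2c√K_a, so z_c = 2c/(γ√K_a) = 2×23.2/(20.3×0.6188) = 3.694 m.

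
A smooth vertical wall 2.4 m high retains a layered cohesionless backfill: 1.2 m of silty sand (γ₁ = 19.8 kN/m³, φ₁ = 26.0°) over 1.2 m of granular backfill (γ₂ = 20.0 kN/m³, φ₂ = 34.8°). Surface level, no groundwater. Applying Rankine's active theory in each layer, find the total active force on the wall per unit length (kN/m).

17.3 kN/m

K_a1 = tan²(45°−26.0°/2) = 0.3905; K_a2 = tan²(45°−34.8°/2) = 0.2733.
Layer 1: σ at base = K_a1 γ₁ h₁ = 9.277 kPa; P₁ = ½×9.277×1.2 = 5.566.
Layer 2: σ_v at top = γ₁h₁ = 23.76; σ_h top = K_a2×23.76 = 6.494; σ_h base = K_a2×(23.76+20.0×1.2) = 13.05.
P₂ = ½(6.494+13.05)×1.2 = 11.73. Total P_a = 5.566+11.73 = 17.29 kN/m.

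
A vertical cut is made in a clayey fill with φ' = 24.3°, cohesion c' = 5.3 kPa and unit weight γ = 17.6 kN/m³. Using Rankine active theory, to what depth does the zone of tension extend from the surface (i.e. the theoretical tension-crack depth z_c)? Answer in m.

0.933 m

K_a = tan²(45° − 24.3°/2) = 0.4169; √K_a = 0.6457.
The active pressure is zero where K_a γ z = 2c√K_a, so z_c = 2c/(γ√K_a) = 2×5.3/(17.6×0.6457) = 0.9328 m.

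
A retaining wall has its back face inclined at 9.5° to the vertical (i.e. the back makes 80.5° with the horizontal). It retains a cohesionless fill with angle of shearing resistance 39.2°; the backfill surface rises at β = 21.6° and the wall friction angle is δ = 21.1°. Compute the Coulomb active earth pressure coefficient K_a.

K_a = sin²(α+φ) / [sin²α · sin(α−δ) · (1 + √{sin(φ+δ)sin(φ−β) / (sin(α−δ)sin(α+β))})²].
With α = 80.5°, φ = 39.2°, δ = 21.1°, β = 21.6°: K_a = 0.3709.

0.371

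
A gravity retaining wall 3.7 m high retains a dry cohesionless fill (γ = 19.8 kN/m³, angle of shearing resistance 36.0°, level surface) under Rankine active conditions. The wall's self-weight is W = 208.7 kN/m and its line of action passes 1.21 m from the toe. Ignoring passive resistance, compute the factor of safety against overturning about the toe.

K_a = tan²(45° − 36.0°/2) = 0.2596.
P_a = ½K_aγH² = 0.5×0.2596×19.8×3.7² = 35.19 kN/m, acting at H/3 = 1.233 m above the base.
Overturning moment M_o = P_a × H/3 = 35.19 × 1.233 = 43.40.
Resisting moment M_r = W × 1.21 = 208.7 × 1.21 = 252.5.
FS_overturning = M_r/M_o = 252.5/43.40 = 5.819.

5.82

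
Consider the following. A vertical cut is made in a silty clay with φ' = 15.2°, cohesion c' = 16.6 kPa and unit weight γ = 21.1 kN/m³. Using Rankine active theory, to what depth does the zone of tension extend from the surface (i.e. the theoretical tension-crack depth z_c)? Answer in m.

2.06 m

K_a = tan²(45° − 15.2°/2) = 0.5845; √K_a = 0.7646.
The active pressure is zero where K_a γ z = 2c√K_a, so z_c = 2c/(γ√K_a) = 2×16.6/(21.1×0.7646) = 2.058 m.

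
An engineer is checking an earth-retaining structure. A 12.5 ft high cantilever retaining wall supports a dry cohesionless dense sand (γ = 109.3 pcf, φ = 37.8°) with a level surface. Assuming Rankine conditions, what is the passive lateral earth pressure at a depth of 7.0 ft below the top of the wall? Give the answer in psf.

3190 psf

K_p = (1 + sin φ)/(1 − sin φ) = 4.167.
σ_h = K_p γ z = 4.167 × 109.3 × 7.0 = 3188 psf.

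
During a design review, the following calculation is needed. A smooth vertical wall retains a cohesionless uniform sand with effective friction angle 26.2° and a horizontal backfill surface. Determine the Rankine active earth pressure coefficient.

0.387

K_a = (1 − sin φ)/(1 + sin φ) = (1 − sin 26.2°)/(1 + sin 26.2°) = 0.3874.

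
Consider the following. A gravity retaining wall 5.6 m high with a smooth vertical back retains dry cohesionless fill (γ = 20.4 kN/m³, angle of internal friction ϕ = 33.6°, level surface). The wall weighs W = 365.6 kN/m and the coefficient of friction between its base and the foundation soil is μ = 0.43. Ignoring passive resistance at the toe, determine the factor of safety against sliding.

1.71

K_a = tan²(45° − 33.6°/2) = 0.2875.
P_a = ½K_aγH² = 0.5×0.2875×20.4×5.6² = 91.96 kN/m, acting at H/3 = 1.867 m above the base.
FS_sliding = μW / P_a = 0.43×365.6 / 91.96 = 1.709.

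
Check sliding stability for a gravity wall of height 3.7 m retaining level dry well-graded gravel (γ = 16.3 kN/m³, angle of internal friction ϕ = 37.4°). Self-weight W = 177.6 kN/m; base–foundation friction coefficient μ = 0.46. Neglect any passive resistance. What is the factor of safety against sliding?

K_a = tan²(45° − 37.4°/2) = 0.2443.
P_a = ½K_aγH² = 0.5×0.2443×16.3×3.7² = 27.25 kN/m, acting at H/3 = 1.233 m above the base.
FS_sliding = μW / P_a = 0.46×177.6 / 27.25 = 2.998.

3.00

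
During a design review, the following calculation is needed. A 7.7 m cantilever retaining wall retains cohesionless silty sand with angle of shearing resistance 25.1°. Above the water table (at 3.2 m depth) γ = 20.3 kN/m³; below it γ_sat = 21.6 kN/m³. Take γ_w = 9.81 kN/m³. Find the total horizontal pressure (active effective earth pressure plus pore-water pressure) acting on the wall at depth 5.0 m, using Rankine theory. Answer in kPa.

K_a = (1 − sin φ)/(1 + sin φ) = 0.4043.
γ' = 21.6 − 9.81 = 11.79 kN/m³.
Effective vertical stress at 5.0 m: σ'_v = 20.3×3.2 + 11.79×1.80 = 86.18 kPa.
σ'_h = K_a σ'_v = 0.4043 × 86.18 = 34.84 kPa; u = γ_w × 1.80 = 17.66 kPa.
Total σ_h = 34.84 + 17.66 = 52.50 kPa.

52.5 kPa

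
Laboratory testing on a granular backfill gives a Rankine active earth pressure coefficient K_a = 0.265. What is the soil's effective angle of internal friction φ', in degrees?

K_a = tan²(45° − φ/2) ⇒ 45° − φ/2 = arctan(√0.265) = 27.24°.
φ = 2(45° − 27.24°) = 35.52°.

35.5°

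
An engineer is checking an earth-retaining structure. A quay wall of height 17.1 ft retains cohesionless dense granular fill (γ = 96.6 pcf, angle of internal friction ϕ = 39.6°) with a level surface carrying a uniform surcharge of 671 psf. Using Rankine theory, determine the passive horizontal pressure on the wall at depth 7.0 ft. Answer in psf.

K_p = (1 + sin φ)/(1 − sin φ) = 4.516.
σ_v = γz + q = 96.6 × 7.0 + 671 = 1347 psf.
σ_h = K_p σ_v = 4.516 × 1347 = 6084 psf.

6080 psf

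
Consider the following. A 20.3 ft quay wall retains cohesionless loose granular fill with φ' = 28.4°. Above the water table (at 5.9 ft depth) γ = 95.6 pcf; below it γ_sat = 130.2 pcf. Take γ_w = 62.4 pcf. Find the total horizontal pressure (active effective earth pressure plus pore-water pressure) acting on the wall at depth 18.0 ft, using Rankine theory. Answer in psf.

K_a = (1 − sin φ)/(1 + sin φ) = 0.3554.
γ' = 130.2 − 62.4 = 67.80 pcf.
Effective vertical stress at 18.0 ft: σ'_v = 95.6×5.9 + 67.80×12.1 = 1384 psf.
σ'_h = K_a σ'_v = 0.3554 × 1384 = 492.0 psf; u = γ_w × 12.1 = 755.0 psf.
Total σ_h = 492.0 + 755.0 = 1247 psf.

1250 psf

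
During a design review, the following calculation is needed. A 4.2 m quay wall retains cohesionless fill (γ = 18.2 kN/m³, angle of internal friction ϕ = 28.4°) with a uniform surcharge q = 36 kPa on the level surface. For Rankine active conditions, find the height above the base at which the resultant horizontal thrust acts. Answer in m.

K_a = 0.3554.
Triangular part P₁ = ½K_aγH² = 57.04 at H/3 = 1.400 m; rectangular part P₂ = K_a q H = 53.73 at H/2 = 2.100 m.
ȳ = (P₁·1.400 + P₂·2.100)/(P₁+P₂) = 1.740 m.

1.74 m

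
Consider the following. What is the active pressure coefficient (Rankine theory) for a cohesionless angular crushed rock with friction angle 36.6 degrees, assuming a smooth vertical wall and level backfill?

0.253

K_a = (1 − sin φ)/(1 + sin φ) = (1 − sin 36.6°)/(1 + sin 36.6°) = 0.2530.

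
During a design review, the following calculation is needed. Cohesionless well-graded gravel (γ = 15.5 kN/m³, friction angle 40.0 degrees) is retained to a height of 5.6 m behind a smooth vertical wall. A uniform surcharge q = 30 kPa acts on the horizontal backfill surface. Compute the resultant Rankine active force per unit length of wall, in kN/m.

89.4 kN/m

K_a = tan²(45° − φ/2) = 0.2174.
Soil triangle: ½ K_a γ H² = 0.5×0.2174×15.5×5.6² = 52.85 kN/m.
Surcharge rectangle: K_a q H = 0.2174×30×5.6 = 36.53 kN/m.
Total = 52.85 + 36.53 = 89.38 kN/m.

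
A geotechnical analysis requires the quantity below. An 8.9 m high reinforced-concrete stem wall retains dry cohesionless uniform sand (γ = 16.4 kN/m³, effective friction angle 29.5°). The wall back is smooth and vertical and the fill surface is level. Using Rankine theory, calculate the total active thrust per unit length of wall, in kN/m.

K_a = tan²(45° − φ/2) = 0.3401.
P_a = ½ K_a γ H² = 0.5 × 0.3401 × 16.4 × 8.9² = 220.9 kN/m.

221 kN/m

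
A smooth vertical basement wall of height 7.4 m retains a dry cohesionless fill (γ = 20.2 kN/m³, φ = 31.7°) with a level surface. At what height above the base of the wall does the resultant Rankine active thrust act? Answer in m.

2.47 m

K_a = 0.3111.
The pressure distribution is triangular, so the resultant acts at H/3 above the base = 7.4/3 = 2.467 m.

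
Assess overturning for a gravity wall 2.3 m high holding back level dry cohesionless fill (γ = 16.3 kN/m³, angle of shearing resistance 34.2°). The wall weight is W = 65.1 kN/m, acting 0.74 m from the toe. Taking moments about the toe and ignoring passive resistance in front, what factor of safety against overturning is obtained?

K_a = tan²(45° − 34.2°/2) = 0.2803.
P_a = ½K_aγH² = 0.5×0.2803×16.3×2.3² = 12.09 kN/m, acting at H/3 = 0.7667 m above the base.
Overturning moment M_o = P_a × H/3 = 12.09 × 0.7667 = 9.266.
Resisting moment M_r = W × 0.74 = 65.1 × 0.74 = 48.17.
FS_overturning = M_r/M_o = 48.17/9.266 = 5.199.

5.20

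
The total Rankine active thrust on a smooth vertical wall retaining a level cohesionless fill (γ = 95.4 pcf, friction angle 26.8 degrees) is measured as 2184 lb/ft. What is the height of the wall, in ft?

11.0 ft

K_a = 0.3785. P_a = ½ K_a γ H² ⇒ H = √(2P_a/(K_a γ)).
H = √(2×2184/(0.3785×95.4)) = 11.00 ft.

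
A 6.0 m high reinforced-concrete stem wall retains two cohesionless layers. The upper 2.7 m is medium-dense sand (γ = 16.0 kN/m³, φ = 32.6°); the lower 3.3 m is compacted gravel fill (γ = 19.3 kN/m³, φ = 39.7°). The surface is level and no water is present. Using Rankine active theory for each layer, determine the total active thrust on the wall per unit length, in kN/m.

72.1 kN/m

K_a1 = tan²(45°−32.6°/2) = 0.2997; K_a2 = tan²(45°−39.7°/2) = 0.2204.
Layer 1: σ at base = K_a1 γ₁ h₁ = 12.95 kPa; P₁ = ½×12.95×2.7 = 17.48.
Layer 2: σ_v at top = γ₁h₁ = 43.20; σ_h top = K_a2×43.20 = 9.523; σ_h base = K_a2×(43.20+19.3×3.3) = 23.56.
P₂ = ½(9.523+23.56)×3.3 = 54.59. Total P_a = 17.48+54.59 = 72.07 kN/m.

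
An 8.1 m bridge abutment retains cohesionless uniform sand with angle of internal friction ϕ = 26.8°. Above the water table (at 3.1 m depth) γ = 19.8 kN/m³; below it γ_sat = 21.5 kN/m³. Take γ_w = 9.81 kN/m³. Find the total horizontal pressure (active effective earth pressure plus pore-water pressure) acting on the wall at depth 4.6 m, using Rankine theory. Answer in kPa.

44.6 kPa

K_a = (1 − sin φ)/(1 + sin φ) = 0.3785.
γ' = 21.5 − 9.81 = 11.69 kN/m³.
Effective vertical stress at 4.6 m: σ'_v = 19.8×3.1 + 11.69×1.50 = 78.91 kPa.
σ'_h = K_a σ'_v = 0.3785 × 78.91 = 29.87 kPa; u = γ_w × 1.50 = 14.71 kPa.
Total σ_h = 29.87 + 14.71 = 44.58 kPa.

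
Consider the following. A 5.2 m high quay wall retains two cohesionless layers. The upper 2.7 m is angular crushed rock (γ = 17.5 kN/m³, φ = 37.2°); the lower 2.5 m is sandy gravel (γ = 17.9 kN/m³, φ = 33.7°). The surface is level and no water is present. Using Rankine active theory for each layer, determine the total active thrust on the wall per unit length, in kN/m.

65.6 kN/m

K_a1 = tan²(45°−37.2°/2) = 0.2464; K_a2 = tan²(45°−33.7°/2) = 0.2863.
Layer 1: σ at base = K_a1 γ₁ h₁ = 11.64 kPa; P₁ = ½×11.64×2.7 = 15.72.
Layer 2: σ_v at top = γ₁h₁ = 47.25; σ_h top = K_a2×47.25 = 13.53; σ_h base = K_a2×(47.25+17.9×2.5) = 26.34.
P₂ = ½(13.53+26.34)×2.5 = 49.83. Total P_a = 15.72+49.83 = 65.55 kN/m.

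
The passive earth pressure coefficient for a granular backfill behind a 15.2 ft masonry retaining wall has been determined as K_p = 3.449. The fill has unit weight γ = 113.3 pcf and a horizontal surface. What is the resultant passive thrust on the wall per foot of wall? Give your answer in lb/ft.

45100 lb/ft

P = ½ K_p γ H² = 0.5 × 3.449 × 113.3 × 15.2² = 45140 lb/ft.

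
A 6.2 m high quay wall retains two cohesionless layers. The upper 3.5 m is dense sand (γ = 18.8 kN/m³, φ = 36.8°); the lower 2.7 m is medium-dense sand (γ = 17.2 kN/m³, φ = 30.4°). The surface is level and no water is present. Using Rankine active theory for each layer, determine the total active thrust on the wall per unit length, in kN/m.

K_a1 = tan²(45°−36.8°/2) = 0.2508; K_a2 = tan²(45°−30.4°/2) = 0.3280.
Layer 1: σ at base = K_a1 γ₁ h₁ = 16.50 kPa; P₁ = ½×16.50×3.5 = 28.88.
Layer 2: σ_v at top = γ₁h₁ = 65.80; σ_h top = K_a2×65.80 = 21.58; σ_h base = K_a2×(65.80+17.2×2.7) = 36.81.
P₂ = ½(21.58+36.81)×2.7 = 78.83. Total P_a = 28.88+78.83 = 107.7 kN/m.

108 kN/m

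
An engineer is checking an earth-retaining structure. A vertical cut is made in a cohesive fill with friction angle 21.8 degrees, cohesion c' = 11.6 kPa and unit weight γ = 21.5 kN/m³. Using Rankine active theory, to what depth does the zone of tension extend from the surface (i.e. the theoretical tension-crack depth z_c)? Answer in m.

1.59 m

K_a = tan²(45° − 21.8°/2) = 0.4584; √K_a = 0.6771.
The active pressure is zero where K_a γ z = 2c√K_a, so z_c = 2c/(γ√K_a) = 2×11.6/(21.5×0.6771) = 1.594 m.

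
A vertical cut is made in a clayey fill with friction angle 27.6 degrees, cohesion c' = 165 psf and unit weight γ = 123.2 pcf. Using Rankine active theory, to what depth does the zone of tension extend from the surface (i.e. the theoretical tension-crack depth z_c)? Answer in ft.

K_a = tan²(45° − 27.6°/2) = 0.3668; √K_a = 0.6056.
The active pressure is zero where K_a γ z = 2c√K_a, so z_c = 2c/(γ√K_a) = 2×165/(123.2×0.6056) = 4.423 ft.

4.42 ft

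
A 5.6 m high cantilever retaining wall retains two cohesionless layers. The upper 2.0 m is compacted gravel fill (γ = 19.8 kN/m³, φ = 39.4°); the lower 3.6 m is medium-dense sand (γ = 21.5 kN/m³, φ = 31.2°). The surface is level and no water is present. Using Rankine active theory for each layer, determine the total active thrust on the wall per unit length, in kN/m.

98.3 kN/m

K_a1 = tan²(45°−39.4°/2) = 0.2234; K_a2 = tan²(45°−31.2°/2) = 0.3175.
Layer 1: σ at base = K_a1 γ₁ h₁ = 8.848 kPa; P₁ = ½×8.848×2.0 = 8.848.
Layer 2: σ_v at top = γ₁h₁ = 39.60; σ_h top = K_a2×39.60 = 12.57; σ_h base = K_a2×(39.60+21.5×3.6) = 37.15.
P₂ = ½(12.57+37.15)×3.6 = 89.50. Total P_a = 8.848+89.50 = 98.35 kN/m.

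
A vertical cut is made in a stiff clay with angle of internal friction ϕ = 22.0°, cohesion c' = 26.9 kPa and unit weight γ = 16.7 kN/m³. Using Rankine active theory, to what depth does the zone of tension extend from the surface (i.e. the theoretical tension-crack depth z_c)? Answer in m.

4.78 m

K_a = tan²(45° − 22.0°/2) = 0.4550; √K_a = 0.6745.
The active pressure is zero where K_a γ z = 2c√K_a, so z_c = 2c/(γ√K_a) = 2×26.9/(16.7×0.6745) = 4.776 m.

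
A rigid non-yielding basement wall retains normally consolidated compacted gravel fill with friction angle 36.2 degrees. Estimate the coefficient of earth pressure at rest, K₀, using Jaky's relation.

K₀ = 1 − sin φ' = 1 − sin 36.2° = 0.4094.

0.409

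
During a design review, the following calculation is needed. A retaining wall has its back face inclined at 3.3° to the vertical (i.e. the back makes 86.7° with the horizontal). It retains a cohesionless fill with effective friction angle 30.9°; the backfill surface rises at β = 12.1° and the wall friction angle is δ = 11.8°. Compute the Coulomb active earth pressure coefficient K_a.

K_a = sin²(α+φ) / [sin²α · sin(α−δ) · (1 + √{sin(φ+δ)sin(φ−β) / (sin(α−δ)sin(α+β))})²].
With α = 86.7°, φ = 30.9°, δ = 11.8°, β = 12.1°: K_a = 0.3733.

0.373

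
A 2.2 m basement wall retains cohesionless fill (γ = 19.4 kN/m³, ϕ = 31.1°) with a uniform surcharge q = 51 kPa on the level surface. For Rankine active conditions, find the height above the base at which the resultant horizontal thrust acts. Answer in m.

0.992 m

K_a = 0.3188.
Triangular part P₁ = ½K_aγH² = 14.97 at H/3 = 0.7333 m; rectangular part P₂ = K_a q H = 35.77 at H/2 = 1.100 m.
ȳ = (P₁·0.7333 + P₂·1.100)/(P₁+P₂) = 0.9918 m.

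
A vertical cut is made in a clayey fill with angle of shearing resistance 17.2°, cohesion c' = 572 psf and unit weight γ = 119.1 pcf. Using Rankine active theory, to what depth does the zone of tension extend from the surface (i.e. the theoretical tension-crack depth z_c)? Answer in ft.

13.0 ft

K_a = tan²(45° − 17.2°/2) = 0.5436; √K_a = 0.7373.
The active pressure is zero where K_a γ z = 2c√K_a, so z_c = 2c/(γ√K_a) = 2×572/(119.1×0.7373) = 13.03 ft.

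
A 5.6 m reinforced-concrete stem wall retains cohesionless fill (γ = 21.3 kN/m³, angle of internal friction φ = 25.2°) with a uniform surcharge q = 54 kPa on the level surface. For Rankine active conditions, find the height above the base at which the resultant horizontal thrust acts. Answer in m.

K_a = 0.4027.
Triangular part P₁ = ½K_aγH² = 134.5 at H/3 = 1.867 m; rectangular part P₂ = K_a q H = 121.8 at H/2 = 2.800 m.
ȳ = (P₁·1.867 + P₂·2.800)/(P₁+P₂) = 2.310 m.

2.31 m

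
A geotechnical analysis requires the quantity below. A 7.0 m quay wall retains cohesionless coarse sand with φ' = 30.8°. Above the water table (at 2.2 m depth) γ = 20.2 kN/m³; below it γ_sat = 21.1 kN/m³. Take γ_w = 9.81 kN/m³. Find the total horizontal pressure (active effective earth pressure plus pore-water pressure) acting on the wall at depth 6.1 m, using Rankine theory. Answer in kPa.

66.8 kPa

K_a = (1 − sin φ)/(1 + sin φ) = 0.3227.
γ' = 21.1 − 9.81 = 11.29 kN/m³.
Effective vertical stress at 6.1 m: σ'_v = 20.2×2.2 + 11.29×3.90 = 88.47 kPa.
σ'_h = K_a σ'_v = 0.3227 × 88.47 = 28.55 kPa; u = γ_w × 3.90 = 38.26 kPa.
Total σ_h = 28.55 + 38.26 = 66.81 kPa.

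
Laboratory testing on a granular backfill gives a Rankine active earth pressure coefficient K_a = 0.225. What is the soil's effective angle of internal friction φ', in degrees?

39.2°

K_a = tan²(45° − φ/2) ⇒ 45° − φ/2 = arctan(√0.225) = 25.38°.
φ = 2(45° − 25.38°) = 39.25°.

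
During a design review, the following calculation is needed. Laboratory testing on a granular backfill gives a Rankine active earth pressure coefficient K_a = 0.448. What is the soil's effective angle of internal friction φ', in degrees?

K_a = tan²(45° − φ/2) ⇒ 45° − φ/2 = arctan(√0.448) = 33.80°.
φ = 2(45° − 33.80°) = 22.41°.

22.4°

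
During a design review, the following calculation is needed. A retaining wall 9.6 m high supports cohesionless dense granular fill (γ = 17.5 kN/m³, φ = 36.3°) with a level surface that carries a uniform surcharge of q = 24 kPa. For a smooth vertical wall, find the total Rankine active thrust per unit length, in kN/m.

266 kN/m

K_a = tan²(45° − φ/2) = 0.2563.
Soil triangle: ½ K_a γ H² = 0.5×0.2563×17.5×9.6² = 206.7 kN/m.
Surcharge rectangle: K_a q H = 0.2563×24×9.6 = 59.04 kN/m.
Total = 206.7 + 59.04 = 265.7 kN/m.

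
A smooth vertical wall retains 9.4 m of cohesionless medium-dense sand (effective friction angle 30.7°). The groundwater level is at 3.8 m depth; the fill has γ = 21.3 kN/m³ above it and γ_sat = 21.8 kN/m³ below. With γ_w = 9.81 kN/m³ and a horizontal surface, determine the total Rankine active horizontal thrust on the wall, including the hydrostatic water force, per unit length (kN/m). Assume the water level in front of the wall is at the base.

K_a = tan²(45° − φ/2) = 0.3240.
γ' = 21.8 − 9.81 = 11.99 kN/m³. Depth below WT = 5.6 m.
σ'_h at WT = K_a γ d_w = 26.23 kPa; at base = 26.23 + K_a γ' × 5.6 = 47.98 kPa.
P₁ (0–3.8 m) = ½×26.23×3.8 = 49.83. P₂ (3.8–9.4 m) = ½(26.23+47.98)×5.6 = 207.8.
P_w = ½ γ_w h₂² = 0.5×9.81×5.6² = 153.8. Total = 49.83+207.8+153.8 = 411.4 kN/m.

411 kN/m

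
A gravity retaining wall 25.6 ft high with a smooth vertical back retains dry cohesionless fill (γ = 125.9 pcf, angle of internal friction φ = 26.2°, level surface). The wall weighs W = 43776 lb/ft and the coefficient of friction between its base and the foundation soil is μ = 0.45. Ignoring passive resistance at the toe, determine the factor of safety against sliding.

K_a = tan²(45° − 26.2°/2) = 0.3874.
P_a = ½K_aγH² = 0.5×0.3874×125.9×25.6² = 15980 lb/ft, acting at H/3 = 8.533 ft above the base.
FS_sliding = μW / P_a = 0.45×43776 / 15980 = 1.232.

1.23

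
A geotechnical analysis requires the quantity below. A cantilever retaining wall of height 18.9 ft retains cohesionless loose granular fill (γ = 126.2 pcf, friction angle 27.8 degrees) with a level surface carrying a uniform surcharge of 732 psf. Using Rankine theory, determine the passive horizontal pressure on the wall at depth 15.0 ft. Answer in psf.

7210 psf

K_p = (1 + sin φ)/(1 − sin φ) = 2.748.
σ_v = γz + q = 126.2 × 15.0 + 732 = 2625 psf.
σ_h = K_p σ_v = 2.748 × 2625 = 7214 psf.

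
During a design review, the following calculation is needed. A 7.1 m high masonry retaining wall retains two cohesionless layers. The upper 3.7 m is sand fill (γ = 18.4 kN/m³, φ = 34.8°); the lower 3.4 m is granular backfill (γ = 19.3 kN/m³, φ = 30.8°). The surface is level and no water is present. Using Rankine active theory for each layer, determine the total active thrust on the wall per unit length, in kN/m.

K_a1 = tan²(45°−34.8°/2) = 0.2733; K_a2 = tan²(45°−30.8°/2) = 0.3227.
Layer 1: σ at base = K_a1 γ₁ h₁ = 18.61 kPa; P₁ = ½×18.61×3.7 = 34.42.
Layer 2: σ_v at top = γ₁h₁ = 68.08; σ_h top = K_a2×68.08 = 21.97; σ_h base = K_a2×(68.08+19.3×3.4) = 43.15.
P₂ = ½(21.97+43.15)×3.4 = 110.7. Total P_a = 34.42+110.7 = 145.1 kN/m.

145 kN/m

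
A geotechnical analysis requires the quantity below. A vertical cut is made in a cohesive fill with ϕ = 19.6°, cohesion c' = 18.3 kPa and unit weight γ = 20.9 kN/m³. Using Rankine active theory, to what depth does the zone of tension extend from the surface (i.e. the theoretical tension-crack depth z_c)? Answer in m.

2.48 m

K_a = tan²(45° − 19.6°/2) = 0.4976; √K_a = 0.7054.
The active pressure is zero where K_a γ z = 2c√K_a, so z_c = 2c/(γ√K_a) = 2×18.3/(20.9×0.7054) = 2.482 m.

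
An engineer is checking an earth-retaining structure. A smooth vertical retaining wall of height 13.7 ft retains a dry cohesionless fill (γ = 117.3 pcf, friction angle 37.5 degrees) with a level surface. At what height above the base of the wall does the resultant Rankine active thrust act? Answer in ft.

K_a = 0.2432.
The pressure distribution is triangular, so the resultant acts at H/3 above the base = 13.7/3 = 4.567 ft.

4.57 ft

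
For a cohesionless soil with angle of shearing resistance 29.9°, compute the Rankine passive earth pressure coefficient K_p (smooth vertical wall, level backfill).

K_p = (1 + sin φ)/(1 − sin φ) = tan²(45° + 29.9°/2) = 2.988.

2.99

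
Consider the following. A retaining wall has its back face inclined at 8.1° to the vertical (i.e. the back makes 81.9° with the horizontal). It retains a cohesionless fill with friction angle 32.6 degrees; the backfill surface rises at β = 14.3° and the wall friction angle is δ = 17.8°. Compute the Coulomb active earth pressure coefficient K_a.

0.406

K_a = sin²(α+φ) / [sin²α · sin(α−δ) · (1 + √{sin(φ+δ)sin(φ−β) / (sin(α−δ)sin(α+β))})²].
With α = 81.9°, φ = 32.6°, δ = 17.8°, β = 14.3°: K_a = 0.4064.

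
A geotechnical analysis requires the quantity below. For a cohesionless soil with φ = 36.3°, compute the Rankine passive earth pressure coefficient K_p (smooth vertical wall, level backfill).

3.90

K_p = (1 + sin φ)/(1 − sin φ) = tan²(45° + 36.3°/2) = 3.902.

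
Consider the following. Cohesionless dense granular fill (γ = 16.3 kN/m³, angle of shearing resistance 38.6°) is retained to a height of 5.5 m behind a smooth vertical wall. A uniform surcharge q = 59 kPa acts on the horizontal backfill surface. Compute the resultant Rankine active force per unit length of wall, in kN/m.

K_a = tan²(45° − φ/2) = 0.2316.
Soil triangle: ½ K_a γ H² = 0.5×0.2316×16.3×5.5² = 57.10 kN/m.
Surcharge rectangle: K_a q H = 0.2316×59×5.5 = 75.16 kN/m.
Total = 57.10 + 75.16 = 132.3 kN/m.

132 kN/m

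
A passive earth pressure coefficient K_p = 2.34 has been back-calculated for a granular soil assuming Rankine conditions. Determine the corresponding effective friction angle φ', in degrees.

K_p = (1+sin φ)/(1−sin φ) ⇒ sin φ = (K_p − 1)/(K_p + 1) = 0.4012.
φ = arcsin(0.4012) = 23.65°.

23.7°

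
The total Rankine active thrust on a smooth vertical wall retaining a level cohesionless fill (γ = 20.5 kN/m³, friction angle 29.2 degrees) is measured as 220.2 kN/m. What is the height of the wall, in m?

K_a = 0.3442. P_a = ½ K_a γ H² ⇒ H = √(2P_a/(K_a γ)).
H = √(2×220.2/(0.3442×20.5)) = 7.900 m.

7.90 m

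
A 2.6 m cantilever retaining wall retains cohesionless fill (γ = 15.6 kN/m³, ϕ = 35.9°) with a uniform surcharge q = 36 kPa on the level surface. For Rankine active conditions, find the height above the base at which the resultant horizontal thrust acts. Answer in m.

1.14 m

K_a = 0.2607.
Triangular part P₁ = ½K_aγH² = 13.75 at H/3 = 0.8667 m; rectangular part P₂ = K_a q H = 24.41 at H/2 = 1.300 m.
ȳ = (P₁·0.8667 + P₂·1.300)/(P₁+P₂) = 1.144 m.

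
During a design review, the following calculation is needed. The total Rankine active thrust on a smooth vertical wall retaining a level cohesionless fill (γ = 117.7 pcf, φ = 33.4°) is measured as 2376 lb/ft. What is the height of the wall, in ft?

K_a = 0.2899. P_a = ½ K_a γ H² ⇒ H = √(2P_a/(K_a γ)).
H = √(2×2376/(0.2899×117.7)) = 11.80 ft.

11.8 ft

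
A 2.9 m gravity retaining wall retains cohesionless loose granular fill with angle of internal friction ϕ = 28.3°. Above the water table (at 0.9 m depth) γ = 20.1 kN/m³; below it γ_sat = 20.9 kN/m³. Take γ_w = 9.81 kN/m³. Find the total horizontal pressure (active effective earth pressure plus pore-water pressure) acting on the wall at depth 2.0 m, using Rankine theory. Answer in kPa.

K_a = (1 − sin φ)/(1 + sin φ) = 0.3568.
γ' = 20.9 − 9.81 = 11.09 kN/m³.
Effective vertical stress at 2.0 m: σ'_v = 20.1×0.9 + 11.09×1.10 = 30.29 kPa.
σ'_h = K_a σ'_v = 0.3568 × 30.29 = 10.81 kPa; u = γ_w × 1.10 = 10.79 kPa.
Total σ_h = 10.81 + 10.79 = 21.60 kPa.

21.6 kPa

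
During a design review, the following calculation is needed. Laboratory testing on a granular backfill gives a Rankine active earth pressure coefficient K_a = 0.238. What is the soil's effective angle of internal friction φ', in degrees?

38.0°

K_a = tan²(45° − φ/2) ⇒ 45° − φ/2 = arctan(√0.238) = 26.01°.
φ = 2(45° − 26.01°) = 37.99°.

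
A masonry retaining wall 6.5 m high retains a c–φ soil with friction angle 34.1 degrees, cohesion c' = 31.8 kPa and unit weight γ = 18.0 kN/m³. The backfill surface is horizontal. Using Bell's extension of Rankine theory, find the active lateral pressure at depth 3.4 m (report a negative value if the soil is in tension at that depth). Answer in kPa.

K_a = (1 − sin φ)/(1 + sin φ) = 0.2815.
σ_a = K_a γ z − 2c√K_a = 0.2815×18.0×3.4 − 2×31.8×0.5306 = -16.52 kPa.

-16.5 kPa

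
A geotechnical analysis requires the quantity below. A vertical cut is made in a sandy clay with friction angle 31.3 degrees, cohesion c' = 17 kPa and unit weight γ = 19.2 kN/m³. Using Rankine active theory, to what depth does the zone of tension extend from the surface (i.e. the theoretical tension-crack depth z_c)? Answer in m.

3.15 m

K_a = tan²(45° − 31.3°/2) = 0.3162; √K_a = 0.5623.
The active pressure is zero where K_a γ z = 2c√K_a, so z_c = 2c/(γ√K_a) = 2×17/(19.2×0.5623) = 3.149 m.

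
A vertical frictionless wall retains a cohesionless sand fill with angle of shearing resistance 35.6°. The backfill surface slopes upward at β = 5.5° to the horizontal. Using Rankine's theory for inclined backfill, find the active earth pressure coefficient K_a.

K_a = cos β · (cos β − √(cos²β − cos²φ)) / (cos β + √(cos²β − cos²φ)).
cos β = 0.9954, cos φ = 0.8131, √(cos²β − cos²φ) = 0.5742.
K_a = 0.9954 × (0.9954 − 0.5742)/(0.9954 + 0.5742) = 0.2671.

0.267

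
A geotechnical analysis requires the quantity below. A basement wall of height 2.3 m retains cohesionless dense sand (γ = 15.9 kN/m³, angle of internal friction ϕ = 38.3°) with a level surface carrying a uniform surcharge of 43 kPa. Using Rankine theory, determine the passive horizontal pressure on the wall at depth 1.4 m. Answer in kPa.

278 kPa

K_p = (1 + sin φ)/(1 − sin φ) = 4.260.
σ_v = γz + q = 15.9 × 1.4 + 43 = 65.26 kPa.
σ_h = K_p σ_v = 4.260 × 65.26 = 278.0 kPa.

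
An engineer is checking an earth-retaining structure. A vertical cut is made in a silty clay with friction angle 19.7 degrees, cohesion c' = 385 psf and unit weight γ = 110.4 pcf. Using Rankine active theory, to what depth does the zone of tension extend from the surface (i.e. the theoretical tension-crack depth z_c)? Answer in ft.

K_a = tan²(45° − 19.7°/2) = 0.4958; √K_a = 0.7041.
The active pressure is zero where K_a γ z = 2c√K_a, so z_c = 2c/(γ√K_a) = 2×385/(110.4×0.7041) = 9.906 ft.

9.91 ft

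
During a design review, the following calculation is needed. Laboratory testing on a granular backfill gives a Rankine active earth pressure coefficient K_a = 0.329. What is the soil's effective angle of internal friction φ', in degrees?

K_a = tan²(45° − φ/2) ⇒ 45° − φ/2 = arctan(√0.329) = 29.84°.
φ = 2(45° − 29.84°) = 30.32°.

30.3°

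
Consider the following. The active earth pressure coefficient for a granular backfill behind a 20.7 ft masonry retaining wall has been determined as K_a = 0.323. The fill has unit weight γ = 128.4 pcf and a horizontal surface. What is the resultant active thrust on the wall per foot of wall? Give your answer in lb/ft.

P = ½ K_a γ H² = 0.5 × 0.323 × 128.4 × 20.7² = 8885 lb/ft.

8890 lb/ft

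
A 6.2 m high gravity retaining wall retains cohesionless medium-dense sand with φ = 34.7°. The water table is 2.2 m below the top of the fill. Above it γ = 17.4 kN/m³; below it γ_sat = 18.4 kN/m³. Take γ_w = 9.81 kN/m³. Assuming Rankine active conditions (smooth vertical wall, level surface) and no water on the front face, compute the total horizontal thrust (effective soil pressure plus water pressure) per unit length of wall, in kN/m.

K_a = tan²(45° − φ/2) = 0.2745.
γ' = 18.4 − 9.81 = 8.590 kN/m³. Depth below WT = 4.0 m.
σ'_h at WT = K_a γ d_w = 10.51 kPa; at base = 10.51 + K_a γ' × 4.0 = 19.94 kPa.
P₁ (0–2.2 m) = ½×10.51×2.2 = 11.56. P₂ (2.2–6.2 m) = ½(10.51+19.94)×4.0 = 60.89.
P_w = ½ γ_w h₂² = 0.5×9.81×4.0² = 78.48. Total = 11.56+60.89+78.48 = 150.9 kN/m.

151 kN/m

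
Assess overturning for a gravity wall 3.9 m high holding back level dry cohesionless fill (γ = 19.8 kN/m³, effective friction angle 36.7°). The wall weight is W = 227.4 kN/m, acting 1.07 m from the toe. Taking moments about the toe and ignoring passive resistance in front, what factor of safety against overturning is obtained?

4.94

K_a = tan²(45° − 36.7°/2) = 0.2519.
P_a = ½K_aγH² = 0.5×0.2519×19.8×3.9² = 37.92 kN/m, acting at H/3 = 1.300 m above the base.
Overturning moment M_o = P_a × H/3 = 37.92 × 1.300 = 49.30.
Resisting moment M_r = W × 1.07 = 227.4 × 1.07 = 243.3.
FS_overturning = M_r/M_o = 243.3/49.30 = 4.935.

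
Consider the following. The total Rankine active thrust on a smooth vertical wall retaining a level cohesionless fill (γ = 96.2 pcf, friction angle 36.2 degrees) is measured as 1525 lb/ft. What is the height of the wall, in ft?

K_a = 0.2574. P_a = ½ K_a γ H² ⇒ H = √(2P_a/(K_a γ)).
H = √(2×1525/(0.2574×96.2)) = 11.10 ft.

11.1 ft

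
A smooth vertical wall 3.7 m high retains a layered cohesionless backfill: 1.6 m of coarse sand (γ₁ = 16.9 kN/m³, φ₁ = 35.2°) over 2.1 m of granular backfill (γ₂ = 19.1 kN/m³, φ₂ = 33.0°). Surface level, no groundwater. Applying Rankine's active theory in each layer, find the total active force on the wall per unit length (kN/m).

35.0 kN/m

K_a1 = tan²(45°−35.2°/2) = 0.2687; K_a2 = tan²(45°−33.0°/2) = 0.2948.
Layer 1: σ at base = K_a1 γ₁ h₁ = 7.265 kPa; P₁ = ½×7.265×1.6 = 5.812.
Layer 2: σ_v at top = γ₁h₁ = 27.04; σ_h top = K_a2×27.04 = 7.971; σ_h base = K_a2×(27.04+19.1×2.1) = 19.80.
P₂ = ½(7.971+19.80)×2.1 = 29.16. Total P_a = 5.812+29.16 = 34.97 kN/m.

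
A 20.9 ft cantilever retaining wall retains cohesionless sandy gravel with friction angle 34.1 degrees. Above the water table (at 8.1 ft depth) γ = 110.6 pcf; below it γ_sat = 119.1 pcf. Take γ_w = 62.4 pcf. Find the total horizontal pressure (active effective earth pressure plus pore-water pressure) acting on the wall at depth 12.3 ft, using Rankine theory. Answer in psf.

K_a = (1 − sin φ)/(1 + sin φ) = 0.2815.
γ' = 119.1 − 62.4 = 56.70 pcf.
Effective vertical stress at 12.3 ft: σ'_v = 110.6×8.1 + 56.70×4.20 = 1134 psf.
σ'_h = K_a σ'_v = 0.2815 × 1134 = 319.3 psf; u = γ_w × 4.20 = 262.1 psf.
Total σ_h = 319.3 + 262.1 = 581.3 psf.

581 psf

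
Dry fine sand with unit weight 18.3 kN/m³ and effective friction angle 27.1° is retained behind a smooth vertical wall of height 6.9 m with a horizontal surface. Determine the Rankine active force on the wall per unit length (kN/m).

163 kN/m

K_a = tan²(45° − φ/2) = 0.3741.
P_a = ½ K_a γ H² = 0.5 × 0.3741 × 18.3 × 6.9² = 163.0 kN/m.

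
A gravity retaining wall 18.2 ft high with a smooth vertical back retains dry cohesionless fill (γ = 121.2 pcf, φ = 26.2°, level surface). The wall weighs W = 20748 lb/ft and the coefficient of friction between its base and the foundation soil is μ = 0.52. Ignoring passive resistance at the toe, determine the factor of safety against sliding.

1.39

K_a = tan²(45° − 26.2°/2) = 0.3874.
P_a = ½K_aγH² = 0.5×0.3874×121.2×18.2² = 7777 lb/ft, acting at H/3 = 6.067 ft above the base.
FS_sliding = μW / P_a = 0.52×20748 / 7777 = 1.387.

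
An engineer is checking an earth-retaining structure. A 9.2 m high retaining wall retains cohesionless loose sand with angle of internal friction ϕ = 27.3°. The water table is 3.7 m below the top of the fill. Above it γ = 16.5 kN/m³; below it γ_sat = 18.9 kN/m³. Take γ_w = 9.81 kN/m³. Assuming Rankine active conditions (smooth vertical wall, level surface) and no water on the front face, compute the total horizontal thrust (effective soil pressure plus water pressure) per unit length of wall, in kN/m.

366 kN/m

K_a = tan²(45° − φ/2) = 0.3711.
γ' = 18.9 − 9.81 = 9.090 kN/m³. Depth below WT = 5.5 m.
σ'_h at WT = K_a γ d_w = 22.66 kPa; at base = 22.66 + K_a γ' × 5.5 = 41.21 kPa.
P₁ (0–3.7 m) = ½×22.66×3.7 = 41.92. P₂ (3.7–9.2 m) = ½(22.66+41.21)×5.5 = 175.6.
P_w = ½ γ_w h₂² = 0.5×9.81×5.5² = 148.4. Total = 41.92+175.6+148.4 = 365.9 kN/m.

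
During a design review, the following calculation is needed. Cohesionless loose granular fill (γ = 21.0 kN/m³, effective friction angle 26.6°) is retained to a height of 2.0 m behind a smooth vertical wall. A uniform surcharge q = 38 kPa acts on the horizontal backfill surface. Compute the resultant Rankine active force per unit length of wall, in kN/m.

K_a = tan²(45° − φ/2) = 0.3814.
Soil triangle: ½ K_a γ H² = 0.5×0.3814×21.0×2.0² = 16.02 kN/m.
Surcharge rectangle: K_a q H = 0.3814×38×2.0 = 28.99 kN/m.
Total = 16.02 + 28.99 = 45.01 kN/m.

45.0 kN/m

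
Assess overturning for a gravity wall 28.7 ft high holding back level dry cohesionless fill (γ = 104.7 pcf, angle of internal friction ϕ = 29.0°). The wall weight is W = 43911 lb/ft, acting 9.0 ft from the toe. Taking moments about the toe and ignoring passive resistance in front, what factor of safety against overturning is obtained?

2.76

K_a = tan²(45° − 29.0°/2) = 0.3470.
P_a = ½K_aγH² = 0.5×0.3470×104.7×28.7² = 14960 lb/ft, acting at H/3 = 9.567 ft above the base.
Overturning moment M_o = P_a × H/3 = 14960 × 9.567 = 143100.
Resisting moment M_r = W × 9.0 = 43911 × 9.0 = 395200.
FS_overturning = M_r/M_o = 395200/143100 = 2.761.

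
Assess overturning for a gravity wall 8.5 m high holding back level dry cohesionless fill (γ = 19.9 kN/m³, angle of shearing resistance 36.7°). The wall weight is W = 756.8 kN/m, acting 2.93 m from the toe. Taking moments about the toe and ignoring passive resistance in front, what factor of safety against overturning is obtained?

4.32

K_a = tan²(45° − 36.7°/2) = 0.2519.
P_a = ½K_aγH² = 0.5×0.2519×19.9×8.5² = 181.1 kN/m, acting at H/3 = 2.833 m above the base.
Overturning moment M_o = P_a × H/3 = 181.1 × 2.833 = 513.0.
Resisting moment M_r = W × 2.93 = 756.8 × 2.93 = 2217.
FS_overturning = M_r/M_o = 2217/513.0 = 4.322.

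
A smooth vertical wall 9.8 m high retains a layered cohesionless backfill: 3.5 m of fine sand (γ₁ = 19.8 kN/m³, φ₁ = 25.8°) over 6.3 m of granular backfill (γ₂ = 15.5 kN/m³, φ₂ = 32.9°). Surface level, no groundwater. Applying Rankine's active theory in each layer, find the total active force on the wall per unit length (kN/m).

K_a1 = tan²(45°−25.8°/2) = 0.3935; K_a2 = tan²(45°−32.9°/2) = 0.2960.
Layer 1: σ at base = K_a1 γ₁ h₁ = 27.27 kPa; P₁ = ½×27.27×3.5 = 47.72.
Layer 2: σ_v at top = γ₁h₁ = 69.30; σ_h top = K_a2×69.30 = 20.51; σ_h base = K_a2×(69.30+15.5×6.3) = 49.42.
P₂ = ½(20.51+49.42)×6.3 = 220.3. Total P_a = 47.72+220.3 = 268.0 kN/m.

268 kN/m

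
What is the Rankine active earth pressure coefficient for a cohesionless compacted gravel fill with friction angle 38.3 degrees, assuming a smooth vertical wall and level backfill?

0.235

K_a = tan²(45° − φ/2) = tan²(25.85°) = 0.2347.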